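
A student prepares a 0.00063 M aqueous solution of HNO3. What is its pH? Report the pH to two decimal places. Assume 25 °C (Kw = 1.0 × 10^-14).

HNO3 is a strong acid and dissociates completely, so [H+] = 0.00063 M.
pH = -log(0.00063) = 3.20

pH = 3.20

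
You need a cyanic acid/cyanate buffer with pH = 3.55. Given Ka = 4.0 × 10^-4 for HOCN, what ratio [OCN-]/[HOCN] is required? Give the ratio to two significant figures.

ratio = 1.4

pKa = -log(4.0 × 10^-4) = 3.398
pH = pKa + log(r) ⇒ log(r) = 3.55 − 3.398 = +0.152
r = [OCN-]/[HOCN] = 10^(+0.152) = 1.42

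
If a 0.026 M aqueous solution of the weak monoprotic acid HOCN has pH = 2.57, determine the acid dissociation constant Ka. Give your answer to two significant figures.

Ka = 3.1 × 10^-4

[H+] = 10^(-2.57) = 2.69 × 10^-3 M
At equilibrium [HA] = 0.026 − 2.69 × 10^-3 = 2.33 × 10^-2 M
Ka = [H+][A-]/[HA] = (2.69 × 10^-3)² / 2.33 × 10^-2 = 3.1 × 10^-4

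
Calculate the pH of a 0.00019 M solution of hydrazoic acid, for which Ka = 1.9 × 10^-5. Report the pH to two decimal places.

pH = 4.29

HN3 ⇌ N3- + H+
Ka = x²/(0.00019 − x) = 1.9 × 10^-5
x is not negligible relative to C₀; solve x² + 1.9e-05·x − 3.61e-09 = 0.
x = [−1.9e-05 + √(1.9e-05² + 1.44e-08)]/2 = 5.13 × 10^-5 M
pH = −log(5.13 × 10^-5) = 4.29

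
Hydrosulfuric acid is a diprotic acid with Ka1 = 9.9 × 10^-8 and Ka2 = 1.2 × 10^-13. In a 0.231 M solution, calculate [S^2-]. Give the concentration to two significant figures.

First ionization gives [H+] ≈ [HS-] = 1.51 × 10^-4 M.
Second step: Ka2 = [H+][S^2-]/[HS-] ≈ [S^2-] (since [H+] ≈ [HS-]).
So [S^2-] ≈ Ka2.

1.2 × 10^-13 M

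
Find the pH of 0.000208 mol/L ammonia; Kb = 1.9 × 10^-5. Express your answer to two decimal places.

NH3 + H2O ⇌ NH4+ + OH-
Kb = x²/(0.000208 − x) = 1.9 × 10^-5
The 5% rule fails; solving x² + Kb·x − Kb·C₀ = 0 exactly:
x = [−1.9e-05 + √(1.9e-05² + 1.58e-08)]/2 = 5.41 × 10^-5 M
pOH = −log(5.41 × 10^-5) = 4.27; pH = 14.00 − 4.27 = 9.73

pH = 9.73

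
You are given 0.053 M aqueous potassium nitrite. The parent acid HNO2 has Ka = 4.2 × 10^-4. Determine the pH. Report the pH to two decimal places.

NO2- is the conjugate base of the weak acid HNO2.
Kb = Kw/Ka = 1.0×10^-14 / 4.2 × 10^-4 = 2.38 × 10^-11
Kb = [OH-]²/(0.053 − [OH-]) = 2.38 × 10^-11
Neglecting [OH-] in the denominator: [OH-] = √(2.38 × 10^-11 × 0.053) = 1.12 × 10^-6 M
Check: 0.0021% ionized — well under 5%, approximation valid.
pOH = −log(1.12 × 10^-6) = 5.95; pH = 14.00 − 5.95 = 8.05

pH = 8.05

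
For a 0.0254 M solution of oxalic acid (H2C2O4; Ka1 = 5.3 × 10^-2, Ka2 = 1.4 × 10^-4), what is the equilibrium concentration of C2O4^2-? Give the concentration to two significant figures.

First ionization gives [H+] ≈ [HC2O4-] = 1.88 × 10^-2 M.
Second step: Ka2 = [H+][C2O4^2-]/[HC2O4-] ≈ [C2O4^2-] (since [H+] ≈ [HC2O4-]).
So [C2O4^2-] ≈ Ka2.

1.4 × 10^-4 M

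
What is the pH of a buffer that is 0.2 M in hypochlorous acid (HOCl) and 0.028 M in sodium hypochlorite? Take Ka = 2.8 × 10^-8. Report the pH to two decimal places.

pKa = −log(2.8 × 10^-8) = 7.553
Using pH = pKa + log([base]/[acid]) with [base]/[acid] = 0.028/0.2:
pH = 7.553 + (-0.854) = 6.70

pH = 6.70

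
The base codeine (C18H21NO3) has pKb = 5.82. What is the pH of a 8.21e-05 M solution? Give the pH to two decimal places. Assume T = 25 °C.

pH = 9.02

C18H21NO3 + H2O ⇌ C18H22NO3+ + OH-
Kb = 10^(−5.82) = 1.51 × 10^-6
Let x = [OH-] at equilibrium. Kb = x²/(8.21e-05 − x).
The 5% rule fails; solving x² + Kb·x − Kb·C₀ = 0 exactly:
x = [−1.51e-06 + √(1.51e-06² + 4.96e-10)]/2 = 1.04 × 10^-5 M
pOH = 4.98, so pH = 14.00 − pOH = 9.02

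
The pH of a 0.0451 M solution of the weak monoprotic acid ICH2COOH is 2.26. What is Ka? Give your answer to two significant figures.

[H+] = 10^(-2.26) = 5.50 × 10^-3 M
At equilibrium [HA] = 0.0451 − 5.50 × 10^-3 = 3.96 × 10^-2 M
Ka = [H+][A-]/[HA] = (5.50 × 10^-3)² / 3.96 × 10^-2 = 7.6 × 10^-4

Ka = 7.6 × 10^-4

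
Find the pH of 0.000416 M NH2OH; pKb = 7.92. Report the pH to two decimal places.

pH = 8.35

NH2OH + H2O ⇌ NH3OH+ + OH-
Kb = 10^(−7.92) = 1.20 × 10^-8
Kb = [OH-]²/(0.000416 − [OH-]) = 1.20 × 10^-8
Since Kb ≪ C₀, [OH-] ≈ √(Kb·C₀) = 2.23 × 10^-6 M.
([OH-]/C₀ = 0.54% < 5%, so the approximation holds.)
pOH = −log(2.23 × 10^-6) = 5.65; pH = 14.00 − 5.65 = 8.35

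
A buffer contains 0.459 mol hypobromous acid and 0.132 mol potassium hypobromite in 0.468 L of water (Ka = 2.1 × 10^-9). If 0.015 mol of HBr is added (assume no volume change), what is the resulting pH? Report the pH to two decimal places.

Added H+ converts OBr- to HOBr: HOBr → 0.474 mol, OBr- → 0.117 mol.
pKa = −log(2.1 × 10^-9) = 8.678
pH = pKa + log([A⁻]/[HA]) = 8.678 + log(0.117/0.474) = 8.678 -0.608

pH = 8.07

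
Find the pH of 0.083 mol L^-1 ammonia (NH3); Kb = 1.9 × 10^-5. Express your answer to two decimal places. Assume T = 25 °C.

NH3 + H2O ⇌ NH4+ + OH-
Kb = [OH-]²/(0.083 − [OH-]) = 1.9 × 10^-5
Assume [OH-] ≪ 0.083: [OH-] ≈ √(1.9 × 10^-5 × 0.083) = 1.26 × 10^-3 M
([OH-]/C₀ = 1.5% < 5%, so the approximation holds.)
pOH = −log(1.26 × 10^-3) = 2.90; pH = 14.00 − 2.90 = 11.10

pH = 11.10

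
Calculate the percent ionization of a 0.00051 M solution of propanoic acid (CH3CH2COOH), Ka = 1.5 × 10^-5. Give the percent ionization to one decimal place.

15.7%

CH3CH2COOH ⇌ CH3CH2COO- + H+; let x = [H+] at equilibrium.
Ka = x²/(C₀ − x); solving the quadratic gives x = 8.03 × 10^-5 M.
% ionization = x/C₀ × 100% = 8.03 × 10^-5/0.00051 × 100% = 15.7%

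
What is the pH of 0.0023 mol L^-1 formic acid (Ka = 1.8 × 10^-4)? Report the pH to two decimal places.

pH = 3.25

HCOOH ⇌ HCOO- + H+
From the ICE table, Ka = [H+]²/(0.0023 − [H+]) = 1.8 × 10^-4.
The 5% rule fails; solving [H+]² + Ka·[H+] − Ka·C₀ = 0 exactly:
[H+] = (−Ka + √(Ka² + 4·Ka·C₀))/2 = 5.60 × 10^-4 M
pH = −log(5.60 × 10^-4) = 3.25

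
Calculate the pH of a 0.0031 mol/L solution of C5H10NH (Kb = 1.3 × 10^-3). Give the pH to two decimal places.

C5H10NH + H2O ⇌ C5H10NH2+ + OH-
From the ICE table, Kb = [OH-]²/(0.0031 − [OH-]) = 1.3 × 10^-3.
The 5% rule fails; solving [OH-]² + Kb·[OH-] − Kb·C₀ = 0 exactly:
[OH-] = (−Kb + √(Kb² + 4·Kb·C₀))/2 = 1.46 × 10^-3 M
pOH = 2.84, so pH = 14.00 − pOH = 11.16

pH = 11.16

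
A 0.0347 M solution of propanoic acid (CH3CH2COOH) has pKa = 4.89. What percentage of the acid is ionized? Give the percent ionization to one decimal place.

1.9%

CH3CH2COOH ⇌ CH3CH2COO- + H+; let x = [H+] at equilibrium.
Ka = 10^(−4.89) = 1.29 × 10^-5
x ≈ √(Ka·C₀) = √(1.29 × 10^-5 × 0.0347) = 6.69 × 10^-4 M
Fraction ionized = 6.69 × 10^-4 / 0.0347 = 0.0193 → 1.9%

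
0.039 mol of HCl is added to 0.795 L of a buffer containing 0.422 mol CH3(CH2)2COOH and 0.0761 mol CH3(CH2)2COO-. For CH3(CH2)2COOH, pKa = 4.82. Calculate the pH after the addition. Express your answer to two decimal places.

Added H+ converts CH3(CH2)2COO- to CH3(CH2)2COOH: CH3(CH2)2COOH → 0.461 mol, CH3(CH2)2COO- → 0.0371 mol.
pH = pKa + log(n_CH3(CH2)2COO-/n_CH3(CH2)2COOH) = 4.82 + log(0.0371/0.461) = 4.82 + (-1.094)

pH = 3.73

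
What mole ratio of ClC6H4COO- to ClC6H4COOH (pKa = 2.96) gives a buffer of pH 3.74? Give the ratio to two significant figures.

pH = pKa + log(r) ⇒ log(r) = 3.74 − 2.96 = +0.78
r = [ClC6H4COO-]/[ClC6H4COOH] = 10^(+0.78) = 6.03

ratio = 6.0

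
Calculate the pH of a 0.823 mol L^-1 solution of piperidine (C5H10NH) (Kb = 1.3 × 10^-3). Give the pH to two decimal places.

C5H10NH + H2O ⇌ C5H10NH2+ + OH-
From the ICE table, Kb = [OH-]²/(0.823 − [OH-]) = 1.3 × 10^-3.
Assume [OH-] ≪ 0.823: [OH-] ≈ √(1.3 × 10^-3 × 0.823) = 3.27 × 10^-2 M
pOH = −log(3.27 × 10^-2) = 1.49; pH = 14.00 − 1.49 = 12.51

pH = 12.51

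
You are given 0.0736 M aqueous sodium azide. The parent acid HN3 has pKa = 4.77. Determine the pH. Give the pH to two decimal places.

pH = 8.82

N3- is the conjugate base of the weak acid HN3.
Ka = 10^(−4.77) = 1.70 × 10^-5
Kb = Kw/Ka = 1.0×10^-14 / 1.70 × 10^-5 = 5.88 × 10^-10
From the ICE table, Kb = [OH-]²/(0.0736 − [OH-]) = 5.88 × 10^-10.
Since Kb ≪ C₀, [OH-] ≈ √(Kb·C₀) = 6.58 × 10^-6 M.
([OH-]/C₀ = 0.0089% < 5%, so the approximation holds.)
pOH = 5.18, so pH = 14.00 − pOH = 8.82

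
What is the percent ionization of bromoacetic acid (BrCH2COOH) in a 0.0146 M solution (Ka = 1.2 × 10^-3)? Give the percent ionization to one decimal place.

BrCH2COOH ⇌ BrCH2COO- + H+; let x = [H+] at equilibrium.
Solve x² + 0.0012x − 1.75e-05 = 0 → x = 3.63 × 10^-3 M
Fraction ionized = 3.63 × 10^-3 / 0.0146 = 0.2486 → 24.9%

24.9%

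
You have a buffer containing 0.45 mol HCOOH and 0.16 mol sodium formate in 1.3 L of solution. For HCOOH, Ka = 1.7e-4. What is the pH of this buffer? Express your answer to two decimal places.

pH = 3.32

pKa = −log(1.7 × 10^-4) = 3.770
Henderson–Hasselbalch: pH = pKa + log([HCOO-]/[HCOOH]) = 3.770 + log(0.16/0.45)
pH = 3.770 + (-0.449) = 3.32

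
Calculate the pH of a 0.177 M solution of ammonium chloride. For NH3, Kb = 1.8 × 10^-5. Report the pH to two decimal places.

pH = 5.00

NH4+ is the conjugate acid of the weak base NH3.
Ka = Kw/Kb = 1.0×10^-14 / 1.8 × 10^-5 = 5.56 × 10^-10
Ka = x²/(0.177 − x) = 5.56 × 10^-10
Assume x ≪ 0.177: x ≈ √(5.56 × 10^-10 × 0.177) = 9.92 × 10^-6 M
(x/C₀ = 0.0056% < 5%, so the approximation holds.)
pH = −log(9.92 × 10^-6) = 5.00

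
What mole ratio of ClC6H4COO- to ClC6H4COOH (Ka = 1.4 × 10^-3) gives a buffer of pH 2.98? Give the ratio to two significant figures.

pKa = -log(1.4 × 10^-3) = 2.854
pH = pKa + log(r) ⇒ log(r) = 2.98 − 2.854 = +0.126
r = [ClC6H4COO-]/[ClC6H4COOH] = 10^(+0.126) = 1.34

ratio = 1.3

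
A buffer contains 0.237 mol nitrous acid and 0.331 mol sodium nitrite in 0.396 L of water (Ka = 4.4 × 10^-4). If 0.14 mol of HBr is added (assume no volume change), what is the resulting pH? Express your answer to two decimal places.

After neutralization: n(HNO2) = 0.377 mol, n(NO2-) = 0.191 mol.
pKa = −log(4.4 × 10^-4) = 3.357
pH = pKa + log(n_NO2-/n_HNO2) = 3.357 + log(0.191/0.377) = 3.357 + (-0.295)

pH = 3.06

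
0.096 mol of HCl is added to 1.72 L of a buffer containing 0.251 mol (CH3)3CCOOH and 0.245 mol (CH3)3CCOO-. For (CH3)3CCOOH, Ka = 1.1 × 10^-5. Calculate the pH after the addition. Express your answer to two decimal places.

pH = 4.59

After neutralization: n((CH3)3CCOOH) = 0.347 mol, n((CH3)3CCOO-) = 0.149 mol.
pKa = −log(1.1 × 10^-5) = 4.959
pH = pKa + log([A⁻]/[HA]) = 4.959 + log(0.149/0.347) = 4.959 -0.367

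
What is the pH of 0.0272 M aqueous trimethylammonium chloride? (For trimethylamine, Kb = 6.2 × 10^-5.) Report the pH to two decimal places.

(CH3)3NH+ is the conjugate acid of the weak base (CH3)3N.
Ka = Kw/Kb = 1.0×10^-14 / 6.2 × 10^-5 = 1.61 × 10^-10
Ka = x²/(0.0272 − x) = 1.61 × 10^-10
Assume x ≪ 0.0272: x ≈ √(1.61 × 10^-10 × 0.0272) = 2.09 × 10^-6 M
(x/C₀ = 0.0077% < 5%, so the approximation holds.)
pH = −log[H+] = −log(2.09 × 10^-6) = 5.68

pH = 5.68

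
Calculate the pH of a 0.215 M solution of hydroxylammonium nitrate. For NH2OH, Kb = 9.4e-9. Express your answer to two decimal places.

NH3OH+ is the conjugate acid of the weak base NH2OH.
Ka = Kw/Kb = 1.0×10^-14 / 9.4 × 10^-9 = 1.06 × 10^-6
From the ICE table, Ka = [H+]²/(0.215 − [H+]) = 1.06 × 10^-6.
Neglecting [H+] in the denominator: [H+] = √(1.06 × 10^-6 × 0.215) = 4.77 × 10^-4 M
Check: 0.22% ionized — well under 5%, approximation valid.
pH = −log[H+] = −log(4.77 × 10^-4) = 3.32

pH = 3.32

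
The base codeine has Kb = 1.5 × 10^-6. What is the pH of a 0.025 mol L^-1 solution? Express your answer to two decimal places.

pH = 10.29

C18H21NO3 + H2O ⇌ C18H22NO3+ + OH-
From the ICE table, Kb = [OH-]²/(0.025 − [OH-]) = 1.5 × 10^-6.
Assume [OH-] ≪ 0.025: [OH-] ≈ √(1.5 × 10^-6 × 0.025) = 1.94 × 10^-4 M
Check: 0.77% ionized — well under 5%, approximation valid.
pOH = 3.71, so pH = 14.00 − pOH = 10.29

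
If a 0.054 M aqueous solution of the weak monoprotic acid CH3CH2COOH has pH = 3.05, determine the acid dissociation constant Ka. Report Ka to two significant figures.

[H+] = 10^(-3.05) = 8.91 × 10^-4 M
At equilibrium [HA] = 0.054 − 8.91 × 10^-4 = 5.31 × 10^-2 M
Ka = [H+][A-]/[HA] = (8.91 × 10^-4)² / 5.31 × 10^-2 = 1.5 × 10^-5

Ka = 1.5 × 10^-5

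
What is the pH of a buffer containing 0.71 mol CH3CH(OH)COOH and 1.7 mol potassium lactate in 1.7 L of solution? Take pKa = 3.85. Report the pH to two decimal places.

pH = 4.23

pH = pKa + log([A⁻]/[HA]) = 3.85 + log(1.7/0.71)
pH = 3.85 + (+0.379) = 4.23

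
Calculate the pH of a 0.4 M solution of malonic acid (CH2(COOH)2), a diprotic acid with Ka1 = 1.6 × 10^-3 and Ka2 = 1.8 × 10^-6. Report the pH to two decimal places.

pH = 1.61

Ka1 ≫ Ka2, so treat the first dissociation as the only significant source of H+.
Ka1 = x²/(0.4 − x) = 1.6 × 10^-3
Solving the quadratic: x = (−Ka1 + √(Ka1² + 4·Ka1·C₀))/2 = 2.45 × 10^-2 M
pH = −log(2.45 × 10^-2) = 1.61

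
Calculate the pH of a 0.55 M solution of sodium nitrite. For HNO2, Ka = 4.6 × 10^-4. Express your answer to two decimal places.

pH = 8.54

NO2- is the conjugate base of the weak acid HNO2.
Kb = Kw/Ka = 1.0×10^-14 / 4.6 × 10^-4 = 2.17 × 10^-11
From the ICE table, Kb = [OH-]²/(0.55 − [OH-]) = 2.17 × 10^-11.
Assume [OH-] ≪ 0.55: [OH-] ≈ √(2.17 × 10^-11 × 0.55) = 3.45 × 10^-6 M
pOH = 5.46, so pH = 14.00 − pOH = 8.54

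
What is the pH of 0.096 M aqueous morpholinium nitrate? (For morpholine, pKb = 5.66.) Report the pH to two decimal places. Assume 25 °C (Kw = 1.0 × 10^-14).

C4H8ONH2+ is the conjugate acid of the weak base C4H8ONH.
Kb = 10^(−5.66) = 2.19 × 10^-6
Ka = Kw/Kb = 1.0×10^-14 / 2.19 × 10^-6 = 4.57 × 10^-9
From the ICE table, Ka = [H+]²/(0.096 − [H+]) = 4.57 × 10^-9.
Since Ka ≪ C₀, [H+] ≈ √(Ka·C₀) = 2.09 × 10^-5 M.
([H+]/C₀ = 0.022% < 5%, so the approximation holds.)
pH = −log[H+] = −log(2.09 × 10^-5) = 4.68

pH = 4.68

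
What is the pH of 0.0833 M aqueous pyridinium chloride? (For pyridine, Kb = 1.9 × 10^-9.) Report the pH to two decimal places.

C5H5NH+ is the conjugate acid of the weak base C5H5N.
Ka = Kw/Kb = 1.0×10^-14 / 1.9 × 10^-9 = 5.26 × 10^-6
From the ICE table, Ka = [H+]²/(0.0833 − [H+]) = 5.26 × 10^-6.
Assume [H+] ≪ 0.0833: [H+] ≈ √(5.26 × 10^-6 × 0.0833) = 6.62 × 10^-4 M
pH = −log[H+] = −log(6.62 × 10^-4) = 3.18

pH = 3.18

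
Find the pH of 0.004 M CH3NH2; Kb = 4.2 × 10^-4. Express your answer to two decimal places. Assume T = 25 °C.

CH3NH2 + H2O ⇌ CH3NH3+ + OH-
Kb = x²/(0.004 − x) = 4.2 × 10^-4
Here C₀/Kb ≈ 9.52, so the small-x approximation fails. Use the quadratic:
x = (−Kb + √(Kb² + 4·Kb·C₀))/2 = 1.10 × 10^-3 M
pOH = −log(1.10 × 10^-3) = 2.96; pH = 14.00 − 2.96 = 11.04

pH = 11.04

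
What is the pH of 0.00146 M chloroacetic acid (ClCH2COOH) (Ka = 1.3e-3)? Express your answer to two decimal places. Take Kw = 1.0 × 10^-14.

pH = 3.06

ClCH2COOH ⇌ ClCH2COO- + H+
From the ICE table, Ka = x²/(0.00146 − x) = 1.3 × 10^-3.
Here C₀/Ka ≈ 1.12, so the small-x approximation fails. Use the quadratic:
x = [−0.0013 + √(0.0013² + 7.59e-06)]/2 = 8.73 × 10^-4 M
pH = −log[H+] = −log(8.73 × 10^-4) = 3.06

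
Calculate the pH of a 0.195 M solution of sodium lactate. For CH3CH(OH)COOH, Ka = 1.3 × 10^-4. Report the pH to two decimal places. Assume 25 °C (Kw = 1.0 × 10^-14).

CH3CH(OH)COO- is the conjugate base of the weak acid CH3CH(OH)COOH.
Kb = Kw/Ka = 1.0×10^-14 / 1.3 × 10^-4 = 7.69 × 10^-11
Kb = x²/(0.195 − x) = 7.69 × 10^-11
Neglecting x in the denominator: x = √(7.69 × 10^-11 × 0.195) = 3.87 × 10^-6 M
(x/C₀ = 0.002% < 5%, so the approximation holds.)
pOH = −log(3.87 × 10^-6) = 5.41; pH = 14.00 − 5.41 = 8.59

pH = 8.59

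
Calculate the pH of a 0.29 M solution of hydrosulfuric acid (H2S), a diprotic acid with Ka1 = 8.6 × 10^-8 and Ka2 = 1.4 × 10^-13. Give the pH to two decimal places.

pH = 3.80

Since Ka1 ≫ Ka2, the first ionization dominates [H+].
Ka1 = x²/(0.29 − x) = 8.6 × 10^-8
x ≈ √(8.6 × 10^-8 × 0.29) = 1.58 × 10^-4 M
pH = −log(1.58 × 10^-4) = 3.80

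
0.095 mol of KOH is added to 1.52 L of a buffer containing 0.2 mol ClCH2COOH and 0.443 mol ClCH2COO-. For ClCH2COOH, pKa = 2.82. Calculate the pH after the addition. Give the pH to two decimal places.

pH = 3.53

After neutralization: n(ClCH2COOH) = 0.105 mol, n(ClCH2COO-) = 0.538 mol.
pH = pKa + log(n_ClCH2COO-/n_ClCH2COOH) = 2.82 + log(0.538/0.105) = 2.82 + (+0.710)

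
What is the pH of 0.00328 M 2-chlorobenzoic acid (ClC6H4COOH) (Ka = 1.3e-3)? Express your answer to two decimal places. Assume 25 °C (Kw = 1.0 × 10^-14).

pH = 2.82

ClC6H4COOH ⇌ ClC6H4COO- + H+
From the ICE table, Ka = x²/(0.00328 − x) = 1.3 × 10^-3.
Here C₀/Ka ≈ 2.52, so the small-x approximation fails. Use the quadratic:
x = (−Ka + √(Ka² + 4·Ka·C₀))/2 = 1.51 × 10^-3 M
pH = −log[H+] = −log(1.51 × 10^-3) = 2.82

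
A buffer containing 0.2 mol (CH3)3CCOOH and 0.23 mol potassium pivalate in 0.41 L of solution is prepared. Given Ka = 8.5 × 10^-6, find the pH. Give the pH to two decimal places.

pKa = −log(8.5 × 10^-6) = 5.071
Henderson–Hasselbalch: pH = pKa + log([(CH3)3CCOO-]/[(CH3)3CCOOH]) = 5.071 + log(0.23/0.2)
pH = 5.071 + (+0.061) = 5.13

pH = 5.13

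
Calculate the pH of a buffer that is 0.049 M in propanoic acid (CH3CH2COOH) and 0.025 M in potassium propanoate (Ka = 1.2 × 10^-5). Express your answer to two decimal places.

pH = 4.63

pKa = −log(1.2 × 10^-5) = 4.921
Using pH = pKa + log([base]/[acid]) with [base]/[acid] = 0.025/0.049:
pH = 4.921 + (-0.292) = 4.63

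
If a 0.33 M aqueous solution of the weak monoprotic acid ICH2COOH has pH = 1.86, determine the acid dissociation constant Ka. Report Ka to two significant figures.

Ka = 6.0 × 10^-4

[H+] = 10^(-1.86) = 1.38 × 10^-2 M
At equilibrium [HA] = 0.33 − 1.38 × 10^-2 = 3.16 × 10^-1 M
Ka = [H+][A-]/[HA] = (1.38 × 10^-2)² / 3.16 × 10^-1 = 6.0 × 10^-4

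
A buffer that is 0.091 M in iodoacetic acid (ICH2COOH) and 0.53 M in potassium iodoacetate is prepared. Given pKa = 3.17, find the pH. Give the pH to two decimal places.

pH = 3.94

Using pH = pKa + log([base]/[acid]) with [base]/[acid] = 0.53/0.091:
pH = 3.17 + (+0.765) = 3.94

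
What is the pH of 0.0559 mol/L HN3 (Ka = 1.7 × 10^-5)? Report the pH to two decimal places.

pH = 3.01

HN3 ⇌ N3- + H+
From the ICE table, Ka = x²/(0.0559 − x) = 1.7 × 10^-5.
Assume x ≪ 0.0559: x ≈ √(1.7 × 10^-5 × 0.0559) = 9.75 × 10^-4 M
pH = −log[H+] = −log(9.75 × 10^-4) = 3.01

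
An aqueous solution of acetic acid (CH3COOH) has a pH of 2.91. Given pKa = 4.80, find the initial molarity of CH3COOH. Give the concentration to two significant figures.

C₀ = 9.7 × 10^-2 M

[H+] = 10^(-2.91) = 1.23 × 10^-3 M = x
Ka = 10^(−4.80) = 1.58 × 10^-5
Ka = x²/(C₀ − x) ⇒ C₀ = x + x²/Ka
C₀ = 1.23 × 10^-3 + (1.23 × 10^-3)²/(1.58 × 10^-5) = 9.70 × 10^-2 M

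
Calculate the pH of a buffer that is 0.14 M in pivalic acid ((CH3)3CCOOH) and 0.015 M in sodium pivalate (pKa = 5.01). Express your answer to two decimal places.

Using pH = pKa + log([base]/[acid]) with [base]/[acid] = 0.015/0.14:
pH = 5.01 + (-0.970) = 4.04

pH = 4.04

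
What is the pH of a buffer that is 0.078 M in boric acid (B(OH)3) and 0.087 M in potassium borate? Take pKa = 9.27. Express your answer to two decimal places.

pH = 9.32

Henderson–Hasselbalch: pH = pKa + log([B(OH)4-]/[B(OH)3]) = 9.27 + log(0.087/0.078)
pH = 9.27 + (+0.047) = 9.32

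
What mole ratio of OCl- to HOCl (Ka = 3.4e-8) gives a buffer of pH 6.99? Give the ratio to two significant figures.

pKa = -log(3.4 × 10^-8) = 7.469
pH = pKa + log(r) ⇒ log(r) = 6.99 − 7.469 = -0.479
r = [OCl-]/[HOCl] = 10^(-0.479) = 0.332

ratio = 0.33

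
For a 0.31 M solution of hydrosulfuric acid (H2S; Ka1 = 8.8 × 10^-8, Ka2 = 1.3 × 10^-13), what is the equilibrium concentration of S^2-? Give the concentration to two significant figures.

First ionization gives [H+] ≈ [HS-] = 1.65 × 10^-4 M.
Second step: Ka2 = [H+][S^2-]/[HS-] ≈ [S^2-] (since [H+] ≈ [HS-]).
So [S^2-] ≈ Ka2.

1.3 × 10^-13 M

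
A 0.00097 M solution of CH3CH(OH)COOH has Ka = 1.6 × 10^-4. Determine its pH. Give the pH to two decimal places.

CH3CH(OH)COOH ⇌ CH3CH(OH)COO- + H+
From the ICE table, Ka = [H+]²/(0.00097 − [H+]) = 1.6 × 10^-4.
The 5% rule fails; solving [H+]² + Ka·[H+] − Ka·C₀ = 0 exactly:
[H+] = [−0.00016 + √(0.00016² + 6.21e-07)]/2 = 3.22 × 10^-4 M
pH = −log[H+] = −log(3.22 × 10^-4) = 3.49

pH = 3.49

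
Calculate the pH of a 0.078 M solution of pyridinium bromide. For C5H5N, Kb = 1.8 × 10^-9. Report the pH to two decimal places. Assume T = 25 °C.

C5H5NH+ is the conjugate acid of the weak base C5H5N.
Ka = Kw/Kb = 1.0×10^-14 / 1.8 × 10^-9 = 5.56 × 10^-6
Ka = [H+]²/(0.078 − [H+]) = 5.56 × 10^-6
Since Ka ≪ C₀, [H+] ≈ √(Ka·C₀) = 6.59 × 10^-4 M.
pH = −log(6.59 × 10^-4) = 3.18

pH = 3.18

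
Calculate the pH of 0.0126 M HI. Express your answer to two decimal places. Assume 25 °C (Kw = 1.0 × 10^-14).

HI is a strong acid and dissociates completely, so [H+] = 0.0126 M.
pH = -log(0.0126) = 1.90

pH = 1.90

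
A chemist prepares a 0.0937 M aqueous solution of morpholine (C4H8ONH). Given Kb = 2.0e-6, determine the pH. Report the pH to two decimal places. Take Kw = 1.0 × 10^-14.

pH = 10.64

C4H8ONH + H2O ⇌ C4H8ONH2+ + OH-
Kb = x²/(0.0937 − x) = 2.0 × 10^-6
Since Kb ≪ C₀, x ≈ √(Kb·C₀) = 4.33 × 10^-4 M.
Check: 0.46% ionized — well under 5%, approximation valid.
pOH = −log(4.33 × 10^-4) = 3.36; pH = 14.00 − 3.36 = 10.64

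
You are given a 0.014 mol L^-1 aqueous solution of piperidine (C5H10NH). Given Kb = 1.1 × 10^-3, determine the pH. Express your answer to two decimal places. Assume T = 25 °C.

pH = 11.53

C5H10NH + H2O ⇌ C5H10NH2+ + OH-
From the ICE table, Kb = x²/(0.014 − x) = 1.1 × 10^-3.
The 5% rule fails; solving x² + Kb·x − Kb·C₀ = 0 exactly:
x = (−Kb + √(Kb² + 4·Kb·C₀))/2 = 3.41 × 10^-3 M
pOH = 2.47, so pH = 14.00 − pOH = 11.53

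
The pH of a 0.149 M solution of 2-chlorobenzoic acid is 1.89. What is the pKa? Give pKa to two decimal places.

[H+] = 10^(-1.89) = 1.29 × 10^-2 M
At equilibrium [HA] = 0.149 − 1.29 × 10^-2 = 1.36 × 10^-1 M
Ka = [H+][A-]/[HA] = (1.29 × 10^-2)² / 1.36 × 10^-1 = 1.22 × 10^-3
pKa = -log(1.22 × 10^-3) = 2.91

pKa = 2.91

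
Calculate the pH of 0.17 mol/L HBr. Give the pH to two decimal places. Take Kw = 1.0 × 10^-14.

pH = 0.77

HBr is a strong acid and dissociates completely, so [H+] = 0.17 M.
pH = -log(0.17) = 0.77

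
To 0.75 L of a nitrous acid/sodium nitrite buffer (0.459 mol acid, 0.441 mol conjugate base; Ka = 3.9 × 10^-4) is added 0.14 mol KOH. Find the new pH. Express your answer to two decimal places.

pH = 3.67

After neutralization: n(HNO2) = 0.319 mol, n(NO2-) = 0.581 mol.
pKa = −log(3.9 × 10^-4) = 3.409
pH = pKa + log([A⁻]/[HA]) = 3.409 + log(0.581/0.319) = 3.409 +0.260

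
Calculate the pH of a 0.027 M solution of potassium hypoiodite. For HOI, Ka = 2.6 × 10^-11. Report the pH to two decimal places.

OI- is the conjugate base of the weak acid HOI.
Kb = Kw/Ka = 1.0×10^-14 / 2.6 × 10^-11 = 3.85 × 10^-4
Kb = [OH-]²/(0.027 − [OH-]) = 3.85 × 10^-4
The 5% rule fails; solving [OH-]² + Kb·[OH-] − Kb·C₀ = 0 exactly:
[OH-] = (−Kb + √(Kb² + 4·Kb·C₀))/2 = 3.04 × 10^-3 M
pOH = −log(3.04 × 10^-3) = 2.52; pH = 14.00 − 2.52 = 11.48

pH = 11.48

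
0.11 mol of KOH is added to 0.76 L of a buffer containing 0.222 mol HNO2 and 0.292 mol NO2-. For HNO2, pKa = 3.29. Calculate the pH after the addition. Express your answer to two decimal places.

pH = 3.85

OH- converts HNO2 to NO2-: HNO2 → 0.112 mol, NO2- → 0.402 mol.
pH = pKa + log(n_NO2-/n_HNO2) = 3.29 + log(0.402/0.112) = 3.29 + (+0.555)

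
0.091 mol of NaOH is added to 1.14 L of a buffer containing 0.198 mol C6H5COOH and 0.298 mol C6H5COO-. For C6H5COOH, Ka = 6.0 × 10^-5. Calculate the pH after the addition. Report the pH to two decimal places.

pH = 4.78

After neutralization: n(C6H5COOH) = 0.107 mol, n(C6H5COO-) = 0.389 mol.
pKa = −log(6.0 × 10^-5) = 4.222
Henderson–Hasselbalch with mole ratio 0.389/0.107: pH = 4.222 + (+0.561)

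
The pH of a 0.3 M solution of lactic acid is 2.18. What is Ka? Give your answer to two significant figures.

[H+] = 10^(-2.18) = 6.61 × 10^-3 M
At equilibrium [HA] = 0.3 − 6.61 × 10^-3 = 2.93 × 10^-1 M
Ka = [H+][A-]/[HA] = (6.61 × 10^-3)² / 2.93 × 10^-1 = 1.5 × 10^-4

Ka = 1.5 × 10^-4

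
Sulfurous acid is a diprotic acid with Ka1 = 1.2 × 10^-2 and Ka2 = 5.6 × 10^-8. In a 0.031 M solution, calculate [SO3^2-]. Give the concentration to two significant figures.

5.6 × 10^-8 M

First ionization gives [H+] ≈ [HSO3-] = 1.42 × 10^-2 M.
Second step: Ka2 = [H+][SO3^2-]/[HSO3-] ≈ [SO3^2-] (since [H+] ≈ [HSO3-]).
So [SO3^2-] ≈ Ka2.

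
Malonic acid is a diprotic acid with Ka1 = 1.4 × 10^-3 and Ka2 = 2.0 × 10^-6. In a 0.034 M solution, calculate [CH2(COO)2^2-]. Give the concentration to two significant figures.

2.0 × 10^-6 M

First ionization gives [H+] ≈ [CH2(COOH)COO-] = 6.23 × 10^-3 M.
Second step: Ka2 = [H+][CH2(COO)2^2-]/[CH2(COOH)COO-] ≈ [CH2(COO)2^2-] (since [H+] ≈ [CH2(COOH)COO-]).
So [CH2(COO)2^2-] ≈ Ka2.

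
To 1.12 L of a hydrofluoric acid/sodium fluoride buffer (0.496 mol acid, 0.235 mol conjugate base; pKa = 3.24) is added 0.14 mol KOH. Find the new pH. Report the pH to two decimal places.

After neutralization: n(HF) = 0.356 mol, n(F-) = 0.375 mol.
Henderson–Hasselbalch with mole ratio 0.375/0.356: pH = 3.24 + (+0.023)

pH = 3.26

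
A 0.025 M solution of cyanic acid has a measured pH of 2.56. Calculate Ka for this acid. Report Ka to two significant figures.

[H+] = 10^(-2.56) = 2.75 × 10^-3 M
At equilibrium [HA] = 0.025 − 2.75 × 10^-3 = 2.23 × 10^-2 M
Ka = [H+][A-]/[HA] = (2.75 × 10^-3)² / 2.23 × 10^-2 = 3.4 × 10^-4

Ka = 3.4 × 10^-4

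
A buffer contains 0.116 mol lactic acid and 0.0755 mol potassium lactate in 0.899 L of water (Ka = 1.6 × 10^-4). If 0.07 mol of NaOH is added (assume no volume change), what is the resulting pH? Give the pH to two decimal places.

pH = 4.30

OH- converts CH3CH(OH)COOH to CH3CH(OH)COO-: CH3CH(OH)COOH → 0.046 mol, CH3CH(OH)COO- → 0.146 mol.
pKa = −log(1.6 × 10^-4) = 3.796
Henderson–Hasselbalch with mole ratio 0.146/0.046: pH = 3.796 + (+0.502)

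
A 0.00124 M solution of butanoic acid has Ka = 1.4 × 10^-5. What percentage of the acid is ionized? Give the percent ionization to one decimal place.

10.1%

CH3(CH2)2COOH ⇌ CH3(CH2)2COO- + H+; let x = [H+] at equilibrium.
Ka = x²/(C₀ − x); solving the quadratic gives x = 1.25 × 10^-4 M.
Fraction ionized = 1.25 × 10^-4 / 0.00124 = 0.1008 → 10.1%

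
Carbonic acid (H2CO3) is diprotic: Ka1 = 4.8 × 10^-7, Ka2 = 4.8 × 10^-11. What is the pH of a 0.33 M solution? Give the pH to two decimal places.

Since Ka1 ≫ Ka2, the first ionization dominates [H+].
Ka1 = x²/(0.33 − x) = 4.8 × 10^-7
x ≈ √(4.8 × 10^-7 × 0.33) = 3.98 × 10^-4 M
pH = −log(3.98 × 10^-4) = 3.40

pH = 3.40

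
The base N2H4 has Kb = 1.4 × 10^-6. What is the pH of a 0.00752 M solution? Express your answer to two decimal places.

N2H4 + H2O ⇌ N2H5+ + OH-
Kb = x²/(0.00752 − x) = 1.4 × 10^-6
Since Kb ≪ C₀, x ≈ √(Kb·C₀) = 1.03 × 10^-4 M.
pOH = 3.99, so pH = 14.00 − pOH = 10.01

pH = 10.01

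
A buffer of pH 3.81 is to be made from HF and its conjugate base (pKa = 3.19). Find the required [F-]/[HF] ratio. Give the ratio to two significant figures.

pH = pKa + log(r) ⇒ log(r) = 3.81 − 3.19 = +0.62
r = [F-]/[HF] = 10^(+0.62) = 4.17

ratio = 4.2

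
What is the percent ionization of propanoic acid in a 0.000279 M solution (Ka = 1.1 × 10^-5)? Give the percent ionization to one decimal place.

18.0%

CH3CH2COOH ⇌ CH3CH2COO- + H+; let x = [H+] at equilibrium.
Ka = x²/(C₀ − x); solving the quadratic gives x = 5.02 × 10^-5 M.
Fraction ionized = 5.02 × 10^-5 / 0.000279 = 0.1799 → 18.0%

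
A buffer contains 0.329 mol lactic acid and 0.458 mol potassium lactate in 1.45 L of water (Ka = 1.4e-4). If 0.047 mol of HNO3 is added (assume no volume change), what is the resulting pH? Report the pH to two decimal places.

After neutralization: n(CH3CH(OH)COOH) = 0.376 mol, n(CH3CH(OH)COO-) = 0.411 mol.
pKa = −log(1.4 × 10^-4) = 3.854
pH = pKa + log([A⁻]/[HA]) = 3.854 + log(0.411/0.376) = 3.854 +0.039

pH = 3.89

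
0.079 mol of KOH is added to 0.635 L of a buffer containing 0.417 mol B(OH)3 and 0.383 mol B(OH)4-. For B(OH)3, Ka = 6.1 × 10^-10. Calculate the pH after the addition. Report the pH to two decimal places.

OH- converts B(OH)3 to B(OH)4-: B(OH)3 → 0.338 mol, B(OH)4- → 0.462 mol.
pKa = −log(6.1 × 10^-10) = 9.215
Henderson–Hasselbalch with mole ratio 0.462/0.338: pH = 9.215 + (+0.136)

pH = 9.35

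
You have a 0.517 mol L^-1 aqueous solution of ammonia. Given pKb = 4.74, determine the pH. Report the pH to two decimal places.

NH3 + H2O ⇌ NH4+ + OH-
Kb = 10^(−4.74) = 1.82 × 10^-5
From the ICE table, Kb = x²/(0.517 − x) = 1.82 × 10^-5.
Since Kb ≪ C₀, x ≈ √(Kb·C₀) = 3.07 × 10^-3 M.
pOH = −log(3.07 × 10^-3) = 2.51; pH = 14.00 − 2.51 = 11.49

pH = 11.49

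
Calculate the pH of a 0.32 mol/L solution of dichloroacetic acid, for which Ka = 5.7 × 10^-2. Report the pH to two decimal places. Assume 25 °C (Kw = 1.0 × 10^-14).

Cl2CHCOOH ⇌ Cl2CHCOO- + H+
Ka = [H+]²/(0.32 − [H+]) = 5.7 × 10^-2
[H+] is not negligible relative to C₀; solve [H+]² + 0.057·[H+] − 0.0182 = 0.
[H+] = (−Ka + √(Ka² + 4·Ka·C₀))/2 = 1.10 × 10^-1 M
pH = −log[H+] = −log(1.10 × 10^-1) = 0.96

pH = 0.96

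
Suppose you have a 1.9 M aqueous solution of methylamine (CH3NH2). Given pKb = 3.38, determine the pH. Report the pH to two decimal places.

pH = 12.45

CH3NH2 + H2O ⇌ CH3NH3+ + OH-
Kb = 10^(−3.38) = 4.17 × 10^-4
From the ICE table, Kb = [OH-]²/(1.9 − [OH-]) = 4.17 × 10^-4.
Assume [OH-] ≪ 1.9: [OH-] ≈ √(4.17 × 10^-4 × 1.9) = 2.81 × 10^-2 M
Check: 1.5% ionized — well under 5%, approximation valid.
pOH = 1.55, so pH = 14.00 − pOH = 12.45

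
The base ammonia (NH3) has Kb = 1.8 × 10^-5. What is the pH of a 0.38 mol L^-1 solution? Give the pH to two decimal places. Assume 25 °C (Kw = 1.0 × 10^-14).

NH3 + H2O ⇌ NH4+ + OH-
Let x = [OH-] at equilibrium. Kb = x²/(0.38 − x).
Since Kb ≪ C₀, x ≈ √(Kb·C₀) = 2.62 × 10^-3 M.
Check: 0.69% ionized — well under 5%, approximation valid.
pOH = 2.58, so pH = 14.00 − pOH = 11.42

pH = 11.42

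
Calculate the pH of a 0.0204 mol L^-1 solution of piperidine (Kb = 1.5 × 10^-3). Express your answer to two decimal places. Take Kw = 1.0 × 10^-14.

pH = 11.68

C5H10NH + H2O ⇌ C5H10NH2+ + OH-
From the ICE table, Kb = x²/(0.0204 − x) = 1.5 × 10^-3.
Here C₀/Kb ≈ 13.6, so the small-x approximation fails. Use the quadratic:
x = (−Kb + √(Kb² + 4·Kb·C₀))/2 = 4.83 × 10^-3 M
pOH = 2.32, so pH = 14.00 − pOH = 11.68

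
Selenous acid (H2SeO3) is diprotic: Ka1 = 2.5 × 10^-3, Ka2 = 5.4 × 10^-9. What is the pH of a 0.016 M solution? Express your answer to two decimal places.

pH = 2.28

Ka1 ≫ Ka2, so treat the first dissociation as the only significant source of H+.
Ka1 = x²/(0.016 − x) = 2.5 × 10^-3
Solving the quadratic: x = (−Ka1 + √(Ka1² + 4·Ka1·C₀))/2 = 5.20 × 10^-3 M
pH = −log(5.20 × 10^-3) = 2.28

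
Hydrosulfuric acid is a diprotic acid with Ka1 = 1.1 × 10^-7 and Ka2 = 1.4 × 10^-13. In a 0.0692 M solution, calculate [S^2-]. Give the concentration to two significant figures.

First ionization gives [H+] ≈ [HS-] = 8.72 × 10^-5 M.
Second step: Ka2 = [H+][S^2-]/[HS-] ≈ [S^2-] (since [H+] ≈ [HS-]).
So [S^2-] ≈ Ka2.

1.4 × 10^-13 M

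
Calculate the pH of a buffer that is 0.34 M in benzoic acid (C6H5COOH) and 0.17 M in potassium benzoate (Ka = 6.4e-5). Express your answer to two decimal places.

pH = 3.89

pKa = −log(6.4 × 10^-5) = 4.194
Henderson–Hasselbalch: pH = pKa + log([C6H5COO-]/[C6H5COOH]) = 4.194 + log(0.17/0.34)
pH = 4.194 + (-0.301) = 3.89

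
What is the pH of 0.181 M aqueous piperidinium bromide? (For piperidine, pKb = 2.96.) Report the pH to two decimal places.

pH = 5.89

C5H10NH2+ is the conjugate acid of the weak base C5H10NH.
Kb = 10^(−2.96) = 1.10 × 10^-3
Ka = Kw/Kb = 1.0×10^-14 / 1.10 × 10^-3 = 9.09 × 10^-12
Ka = [H+]²/(0.181 − [H+]) = 9.09 × 10^-12
Neglecting [H+] in the denominator: [H+] = √(9.09 × 10^-12 × 0.181) = 1.28 × 10^-6 M
pH = −log(1.28 × 10^-6) = 5.89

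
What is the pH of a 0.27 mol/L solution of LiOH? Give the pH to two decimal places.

LiOH is a strong base; [OH-] = 0.27 M.
pOH = -log(0.27) = 0.57
pH = 14.00 - 0.57 = 13.43

pH = 13.43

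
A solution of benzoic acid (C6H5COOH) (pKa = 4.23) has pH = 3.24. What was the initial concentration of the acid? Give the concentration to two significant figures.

C₀ = 6.2 × 10^-3 M

[H+] = 10^(-3.24) = 5.75 × 10^-4 M = x
Ka = 10^(−4.23) = 5.89 × 10^-5
Ka = x²/(C₀ − x) ⇒ C₀ = x + x²/Ka
C₀ = 5.75 × 10^-4 + (5.75 × 10^-4)²/(5.89 × 10^-5) = 6.19 × 10^-3 M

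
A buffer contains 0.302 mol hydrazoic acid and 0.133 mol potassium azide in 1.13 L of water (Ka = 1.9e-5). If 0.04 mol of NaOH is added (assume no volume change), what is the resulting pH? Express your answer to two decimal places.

pH = 4.54

OH- converts HN3 to N3-: HN3 → 0.262 mol, N3- → 0.173 mol.
pKa = −log(1.9 × 10^-5) = 4.721
pH = pKa + log(n_N3-/n_HN3) = 4.721 + log(0.173/0.262) = 4.721 + (-0.180)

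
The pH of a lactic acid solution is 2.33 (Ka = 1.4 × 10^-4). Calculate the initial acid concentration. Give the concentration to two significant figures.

[H+] = 10^(-2.33) = 4.68 × 10^-3 M = x
Ka = x²/(C₀ − x) ⇒ C₀ = x + x²/Ka
C₀ = 4.68 × 10^-3 + (4.68 × 10^-3)²/(1.4 × 10^-4) = 1.61 × 10^-1 M

C₀ = 1.6 × 10^-1 M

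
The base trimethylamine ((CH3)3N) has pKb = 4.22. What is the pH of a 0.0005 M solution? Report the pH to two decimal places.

(CH3)3N + H2O ⇌ (CH3)3NH+ + OH-
Kb = 10^(−4.22) = 6.03 × 10^-5
Kb = x²/(0.0005 − x) = 6.03 × 10^-5
x is not negligible relative to C₀; solve x² + 6.03e-05·x − 3.02e-08 = 0.
x = [−6.03e-05 + √(6.03e-05² + 1.21e-07)]/2 = 1.46 × 10^-4 M
pOH = 3.84, so pH = 14.00 − pOH = 10.16

pH = 10.16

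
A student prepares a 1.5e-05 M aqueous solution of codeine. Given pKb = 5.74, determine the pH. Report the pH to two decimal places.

pH = 8.64

C18H21NO3 + H2O ⇌ C18H22NO3+ + OH-
Kb = 10^(−5.74) = 1.82 × 10^-6
From the ICE table, Kb = x²/(1.5e-05 − x) = 1.82 × 10^-6.
Here C₀/Kb ≈ 8.24, so the small-x approximation fails. Use the quadratic:
x = [−1.82e-06 + √(1.82e-06² + 1.09e-10)]/2 = 4.39 × 10^-6 M
pOH = 5.36, so pH = 14.00 − pOH = 8.64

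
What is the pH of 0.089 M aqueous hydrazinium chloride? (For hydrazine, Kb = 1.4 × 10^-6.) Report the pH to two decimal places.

pH = 4.60

N2H5+ is the conjugate acid of the weak base N2H4.
Ka = Kw/Kb = 1.0×10^-14 / 1.4 × 10^-6 = 7.14 × 10^-9
Let x = [H+] at equilibrium. Ka = x²/(0.089 − x).
Assume x ≪ 0.089: x ≈ √(7.14 × 10^-9 × 0.089) = 2.52 × 10^-5 M
pH = −log(2.52 × 10^-5) = 4.60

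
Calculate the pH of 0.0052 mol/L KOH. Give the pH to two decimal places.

KOH is a strong base; [OH-] = 0.0052 M.
pOH = -log(0.0052) = 2.28
pH = 14.00 - 2.28 = 11.72

pH = 11.72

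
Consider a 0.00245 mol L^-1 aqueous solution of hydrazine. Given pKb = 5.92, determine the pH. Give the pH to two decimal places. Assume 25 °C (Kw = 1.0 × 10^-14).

pH = 9.73

N2H4 + H2O ⇌ N2H5+ + OH-
Kb = 10^(−5.92) = 1.20 × 10^-6
Let x = [OH-] at equilibrium. Kb = x²/(0.00245 − x).
Since Kb ≪ C₀, x ≈ √(Kb·C₀) = 5.42 × 10^-5 M.
(x/C₀ = 2.2% < 5%, so the approximation holds.)
pOH = 4.27, so pH = 14.00 − pOH = 9.73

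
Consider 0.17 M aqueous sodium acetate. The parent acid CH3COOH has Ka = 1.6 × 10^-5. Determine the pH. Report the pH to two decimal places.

pH = 9.01

CH3COO- is the conjugate base of the weak acid CH3COOH.
Kb = Kw/Ka = 1.0×10^-14 / 1.6 × 10^-5 = 6.25 × 10^-10
Kb = x²/(0.17 − x) = 6.25 × 10^-10
Assume x ≪ 0.17: x ≈ √(6.25 × 10^-10 × 0.17) = 1.03 × 10^-5 M
Check: 0.0061% ionized — well under 5%, approximation valid.
pOH = −log(1.03 × 10^-5) = 4.99; pH = 14.00 − 4.99 = 9.01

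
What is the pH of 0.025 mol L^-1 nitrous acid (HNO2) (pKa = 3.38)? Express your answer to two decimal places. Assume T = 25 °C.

pH = 2.52

HNO2 ⇌ NO2- + H+
Ka = 10^(−3.38) = 4.17 × 10^-4
Ka = x²/(0.025 − x) = 4.17 × 10^-4
The 5% rule fails; solving x² + Ka·x − Ka·C₀ = 0 exactly:
x = [−0.000417 + √(0.000417² + 4.17e-05)]/2 = 3.03 × 10^-3 M
pH = −log(3.03 × 10^-3) = 2.52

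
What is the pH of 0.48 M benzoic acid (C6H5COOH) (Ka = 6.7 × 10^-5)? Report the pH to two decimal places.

C6H5COOH ⇌ C6H5COO- + H+
From the ICE table, Ka = x²/(0.48 − x) = 6.7 × 10^-5.
Since Ka ≪ C₀, x ≈ √(Ka·C₀) = 5.67 × 10^-3 M.
(x/C₀ = 1.2% < 5%, so the approximation holds.)
pH = −log(5.67 × 10^-3) = 2.25

pH = 2.25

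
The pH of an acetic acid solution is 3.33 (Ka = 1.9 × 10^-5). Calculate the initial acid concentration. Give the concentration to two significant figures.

C₀ = 1.2 × 10^-2 M

[H+] = 10^(-3.33) = 4.68 × 10^-4 M = x
Ka = x²/(C₀ − x) ⇒ C₀ = x + x²/Ka
C₀ = 4.68 × 10^-4 + (4.68 × 10^-4)²/(1.9 × 10^-5) = 1.20 × 10^-2 M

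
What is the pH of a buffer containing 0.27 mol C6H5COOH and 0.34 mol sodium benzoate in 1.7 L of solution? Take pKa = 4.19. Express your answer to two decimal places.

pH = 4.29

Henderson–Hasselbalch: pH = pKa + log([C6H5COO-]/[C6H5COOH]) = 4.19 + log(0.34/0.27)
pH = 4.19 + (+0.100) = 4.29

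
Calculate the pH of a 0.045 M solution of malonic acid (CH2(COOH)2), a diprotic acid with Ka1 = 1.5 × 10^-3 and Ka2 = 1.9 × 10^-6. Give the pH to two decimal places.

pH = 2.12

Since Ka1 ≫ Ka2, the first ionization dominates [H+].
Ka1 = x²/(0.045 − x) = 1.5 × 10^-3
Solving the quadratic: x = (−Ka1 + √(Ka1² + 4·Ka1·C₀))/2 = 7.50 × 10^-3 M
pH = −log(7.50 × 10^-3) = 2.12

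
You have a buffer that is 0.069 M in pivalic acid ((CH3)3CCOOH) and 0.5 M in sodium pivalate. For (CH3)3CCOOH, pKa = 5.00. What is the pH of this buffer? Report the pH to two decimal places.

pH = 5.86

Using pH = pKa + log([base]/[acid]) with [base]/[acid] = 0.5/0.069:
pH = 5.00 + (+0.860) = 5.86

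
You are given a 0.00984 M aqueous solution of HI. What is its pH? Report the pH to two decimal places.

pH = 2.01

HI is a strong acid and dissociates completely, so [H+] = 0.00984 M.
pH = -log(0.00984) = 2.01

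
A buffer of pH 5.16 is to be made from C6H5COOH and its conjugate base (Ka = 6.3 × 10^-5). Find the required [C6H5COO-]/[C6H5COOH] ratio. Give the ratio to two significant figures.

pKa = -log(6.3 × 10^-5) = 4.201
pH = pKa + log(r) ⇒ log(r) = 5.16 − 4.201 = +0.959
r = [C6H5COO-]/[C6H5COOH] = 10^(+0.959) = 9.1

ratio = 9.1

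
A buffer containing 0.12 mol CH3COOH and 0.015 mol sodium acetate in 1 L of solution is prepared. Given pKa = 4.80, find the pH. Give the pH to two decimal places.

pH = 3.90

pH = pKa + log([A⁻]/[HA]) = 4.80 + log(0.015/0.12)
pH = 4.80 + (-0.903) = 3.90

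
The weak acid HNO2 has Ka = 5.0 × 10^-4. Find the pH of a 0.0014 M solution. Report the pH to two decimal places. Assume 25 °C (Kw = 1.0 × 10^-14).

HNO2 ⇌ NO2- + H+
Ka = x²/(0.0014 − x) = 5.0 × 10^-4
Here C₀/Ka ≈ 2.8, so the small-x approximation fails. Use the quadratic:
x = (−Ka + √(Ka² + 4·Ka·C₀))/2 = 6.23 × 10^-4 M
pH = −log[H+] = −log(6.23 × 10^-4) = 3.21

pH = 3.21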